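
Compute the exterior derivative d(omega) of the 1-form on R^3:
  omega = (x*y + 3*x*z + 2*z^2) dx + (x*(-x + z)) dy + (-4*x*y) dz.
d(omega) = (-3*x + z) dx ∧ dy + (-3*x - 4*y - 4*z) dx ∧ dz + (-5*x) dy ∧ dz

For a 1-form omega = sum_i f_i dx_i, the exterior derivative is
  d(omega) = sum_{i < j} (∂f_j/∂x_i - ∂f_i/∂x_j) dx_i ∧ dx_j.
  coefficient of dx ∧ dy: ∂f_2/∂x - ∂f_1/∂y = ∂(x*(-x + z))/∂x - ∂(x*y + 3*x*z + 2*z^2)/∂y = -3*x + z
  coefficient of dx ∧ dz: ∂f_3/∂x - ∂f_1/∂z = ∂(-4*x*y)/∂x - ∂(x*y + 3*x*z + 2*z^2)/∂z = -3*x - 4*y - 4*z
  coefficient of dy ∧ dz: ∂f_3/∂y - ∂f_2/∂z = ∂(-4*x*y)/∂y - ∂(x*(-x + z))/∂z = -5*x
Assembling: d(omega) = (-3*x + z) dx ∧ dy + (-3*x - 4*y - 4*z) dx ∧ dz + (-5*x) dy ∧ dz.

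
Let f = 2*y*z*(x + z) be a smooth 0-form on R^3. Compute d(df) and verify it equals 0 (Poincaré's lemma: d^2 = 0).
d(df) = 0

Step 1: df = sum_i (∂f/∂x_i) dx_i = (2*y*z) dx + (2*z*(x + z)) dy + (2*y*(x + 2*z)) dz.
Step 2: Apply d again. Using the 1-form formula, the coefficient of dx ∧ dy in d(df) is ∂^2 f/∂x ∂y - ∂^2 f/∂y ∂x = (2*z) - (2*z) = 0 (equality of mixed partials for smooth f).
Similarly for dx ∧ dz and dy ∧ dz — all coefficients vanish. So d(df) = 0.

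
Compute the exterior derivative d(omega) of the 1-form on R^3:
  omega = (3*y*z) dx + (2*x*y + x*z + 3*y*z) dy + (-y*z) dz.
d(omega) = (2*y - 2*z) dx ∧ dy + (-3*y) dx ∧ dz + (-x - 3*y - z) dy ∧ dz

For a 1-form omega = sum_i f_i dx_i, the exterior derivative is
  d(omega) = sum_{i < j} (∂f_j/∂x_i - ∂f_i/∂x_j) dx_i ∧ dx_j.
  coefficient of dx ∧ dy: ∂f_2/∂x - ∂f_1/∂y = ∂(2*x*y + x*z + 3*y*z)/∂x - ∂(3*y*z)/∂y = 2*y - 2*z
  coefficient of dx ∧ dz: ∂f_3/∂x - ∂f_1/∂z = ∂(-y*z)/∂x - ∂(3*y*z)/∂z = -3*y
  coefficient of dy ∧ dz: ∂f_3/∂y - ∂f_2/∂z = ∂(-y*z)/∂y - ∂(2*x*y + x*z + 3*y*z)/∂z = -x - 3*y - z
Assembling: d(omega) = (2*y - 2*z) dx ∧ dy + (-3*y) dx ∧ dz + (-x - 3*y - z) dy ∧ dz.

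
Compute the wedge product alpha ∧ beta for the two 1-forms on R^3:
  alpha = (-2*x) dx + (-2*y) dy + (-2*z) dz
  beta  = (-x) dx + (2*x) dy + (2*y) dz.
alpha ∧ beta = (-2*x*(2*x + y)) dx ∧ dy + (-2*x*(2*y + z)) dx ∧ dz + (4*x*z - 4*y^2) dy ∧ dz

Distribute the wedge, using dx_i ∧ dx_j = -dx_j ∧ dx_i and dx_i ∧ dx_i = 0. For each pair (i, j) with i < j, the coefficient of dx_i ∧ dx_j in alpha ∧ beta is (alpha_i * beta_j - alpha_j * beta_i). Collecting: alpha ∧ beta = (-2*x*(2*x + y)) dx ∧ dy + (-2*x*(2*y + z)) dx ∧ dz + (4*x*z - 4*y^2) dy ∧ dz.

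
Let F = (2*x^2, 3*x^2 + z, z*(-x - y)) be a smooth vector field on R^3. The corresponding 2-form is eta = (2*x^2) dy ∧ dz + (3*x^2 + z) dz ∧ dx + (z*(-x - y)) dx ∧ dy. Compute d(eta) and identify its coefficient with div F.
d(eta) = (3*x - y) dx ∧ dy ∧ dz; div F = 3*x - y

For a 2-form in R^3 of the form above, applying d gives a 3-form with coefficient ∂P/∂x + ∂Q/∂y + ∂R/∂z:
  ∂P/∂x = 4*x
  ∂Q/∂y = 0
  ∂R/∂z = -x - y
Sum = 3*x - y, which is exactly div F.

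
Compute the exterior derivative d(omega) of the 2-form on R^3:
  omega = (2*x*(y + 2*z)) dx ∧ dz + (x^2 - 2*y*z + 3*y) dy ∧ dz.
d(omega) = 0

For a 2-form omega = sum_{i<j} g_{ij} dx_i ∧ dx_j, the exterior derivative is
  d(omega) = sum_{i<j} d(g_{ij}) ∧ dx_i ∧ dx_j = sum_{i<j, k} (∂g_{ij}/∂x_k) dx_k ∧ dx_i ∧ dx_j.
Expand each term, using dx_k ∧ dx_i ∧ dx_j = sgn(permutation) dx_{(a)} ∧ dx_{(b)} ∧ dx_{(c)} with (a < b < c) sorted:
  d(2*x*(y + 2*z)) includes (∂/∂y)(2*x*(y + 2*z)) dy = (2*x) dy, which multiplied by dx ∧ dz gives (-2*x) dx ∧ dy ∧ dz
  d(x^2 - 2*y*z + 3*y) includes (∂/∂x)(x^2 - 2*y*z + 3*y) dx = (2*x) dx, which multiplied by dy ∧ dz gives (2*x) dx ∧ dy ∧ dz
Collecting like 3-forms: d(omega) = 0.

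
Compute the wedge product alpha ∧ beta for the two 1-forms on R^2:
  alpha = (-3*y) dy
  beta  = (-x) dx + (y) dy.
alpha ∧ beta = (-3*x*y) dx ∧ dy

Distribute the wedge, using dx_i ∧ dx_j = -dx_j ∧ dx_i and dx_i ∧ dx_i = 0. For each pair (i, j) with i < j, the coefficient of dx_i ∧ dx_j in alpha ∧ beta is (alpha_i * beta_j - alpha_j * beta_i). Collecting: alpha ∧ beta = (-3*x*y) dx ∧ dy.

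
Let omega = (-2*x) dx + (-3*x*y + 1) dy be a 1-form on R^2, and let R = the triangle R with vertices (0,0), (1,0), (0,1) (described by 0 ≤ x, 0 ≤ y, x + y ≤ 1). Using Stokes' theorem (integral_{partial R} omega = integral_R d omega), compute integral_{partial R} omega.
integral_(partial R) omega = -1/2

Stokes: integral_partial_R omega = integral_R d omega with d omega = (∂Q/∂x - ∂P/∂y) dx ∧ dy.
  ∂Q/∂x = -3*y
  ∂P/∂y = 0
  integrand = ∂Q/∂x - ∂P/∂y = -3*y.
Integrating over R: integral_0^1 integral_0^{1-x} (-3*y) dy dx = -1/2.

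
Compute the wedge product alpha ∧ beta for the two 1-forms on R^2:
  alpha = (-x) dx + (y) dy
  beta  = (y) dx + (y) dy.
alpha ∧ beta = (-y*(x + y)) dx ∧ dy

Distribute the wedge, using dx_i ∧ dx_j = -dx_j ∧ dx_i and dx_i ∧ dx_i = 0. For each pair (i, j) with i < j, the coefficient of dx_i ∧ dx_j in alpha ∧ beta is (alpha_i * beta_j - alpha_j * beta_i). Collecting: alpha ∧ beta = (-y*(x + y)) dx ∧ dy.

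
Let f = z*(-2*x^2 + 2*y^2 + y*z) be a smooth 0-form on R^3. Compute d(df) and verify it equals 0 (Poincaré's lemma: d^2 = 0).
d(df) = 0

Step 1: df = sum_i (∂f/∂x_i) dx_i = (-4*x*z) dx + (z*(4*y + z)) dy + (-2*x^2 + 2*y^2 + 2*y*z) dz.
Step 2: Apply d again. Using the 1-form formula, the coefficient of dx ∧ dy in d(df) is ∂^2 f/∂x ∂y - ∂^2 f/∂y ∂x = (0) - (0) = 0 (equality of mixed partials for smooth f).
Similarly for dx ∧ dz and dy ∧ dz — all coefficients vanish. So d(df) = 0.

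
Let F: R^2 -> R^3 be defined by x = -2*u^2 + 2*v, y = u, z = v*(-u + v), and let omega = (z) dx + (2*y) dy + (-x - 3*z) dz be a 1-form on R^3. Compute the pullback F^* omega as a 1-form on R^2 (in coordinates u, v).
F^* omega = (2*u^2*v - 7*u*v^2 + 2*u + 3*v^3 + 2*v^2) du + (-2*u^3 + u^2*v + 9*u*v^2 - 6*v^3 - 2*v^2) dv

Using F^*(f dg) = (f ∘ F) d(g ∘ F), substitute each coordinate x_i by F_i(u, v) in f_i, and replace dx_i by d F_i = (∂F_i/∂u) du + (∂F_i/∂v) dv.
  For the x component: f_1(F) = v*(-u + v); d F_1 = (-4*u) du + (2) dv
  For the y component: f_2(F) = 2*u; d F_2 = (1) du + (0) dv
  For the z component: f_3(F) = 2*u^2 + 3*u*v - 3*v^2 - 2*v; d F_3 = (-v) du + (-u + 2*v) dv
Combining and collecting du, dv coefficients:
  coeff of du: 2*u^2*v - 7*u*v^2 + 2*u + 3*v^3 + 2*v^2
  coeff of dv: -2*u^3 + u^2*v + 9*u*v^2 - 6*v^3 - 2*v^2
F^* omega = (2*u^2*v - 7*u*v^2 + 2*u + 3*v^3 + 2*v^2) du + (-2*u^3 + u^2*v + 9*u*v^2 - 6*v^3 - 2*v^2) dv.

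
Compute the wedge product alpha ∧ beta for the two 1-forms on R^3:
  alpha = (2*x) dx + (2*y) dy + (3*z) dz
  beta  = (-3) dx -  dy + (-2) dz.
alpha ∧ beta = (-2*x + 6*y) dx ∧ dy + (-4*x + 9*z) dx ∧ dz + (-4*y + 3*z) dy ∧ dz

Distribute the wedge, using dx_i ∧ dx_j = -dx_j ∧ dx_i and dx_i ∧ dx_i = 0. For each pair (i, j) with i < j, the coefficient of dx_i ∧ dx_j in alpha ∧ beta is (alpha_i * beta_j - alpha_j * beta_i). Collecting: alpha ∧ beta = (-2*x + 6*y) dx ∧ dy + (-4*x + 9*z) dx ∧ dz + (-4*y + 3*z) dy ∧ dz.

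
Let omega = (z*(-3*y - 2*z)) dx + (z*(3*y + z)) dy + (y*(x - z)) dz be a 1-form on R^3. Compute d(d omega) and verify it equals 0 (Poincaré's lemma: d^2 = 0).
d(d omega) = 0

Step 1: d omega = sum_{i<j} (∂f_j/∂x_i - ∂f_i/∂x_j) dx_i ∧ dx_j:
  coeff of dx ∧ dy: 3*z
  coeff of dx ∧ dz: 4*y + 4*z
  coeff of dy ∧ dz: x - 3*y - 3*z
Step 2: Apply d again to each 2-form coefficient. The only possible 3-form in R^3 is dx ∧ dy ∧ dz, with coefficient
  ∂(coeff of dy∧dz)/∂x - ∂(coeff of dx∧dz)/∂y + ∂(coeff of dx∧dy)/∂z
  = ∂/∂x (x - 3*y - 3*z) - ∂/∂y (4*y + 4*z) + ∂/∂z (3*z).
Each of these terms simplifies to sums of mixed partials that cancel in pairs. The result is 0 (by equality of mixed partials for smooth functions — Schwarz / Clairaut).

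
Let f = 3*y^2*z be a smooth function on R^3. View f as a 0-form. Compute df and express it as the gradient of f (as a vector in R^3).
df = (0) dx + (6*y*z) dy + (3*y^2) dz; grad f = (0, 6*y*z, 3*y^2)

For a 0-form f, d f = (∂f/∂x) dx + (∂f/∂y) dy + (∂f/∂z) dz. The components of the vector representation are exactly the entries of grad f in Cartesian coordinates:
  ∂f/∂x = 0
  ∂f/∂y = 6*y*z
  ∂f/∂z = 3*y^2.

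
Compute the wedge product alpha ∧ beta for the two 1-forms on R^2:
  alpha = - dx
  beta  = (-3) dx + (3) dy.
alpha ∧ beta = (-3) dx ∧ dy

Distribute the wedge, using dx_i ∧ dx_j = -dx_j ∧ dx_i and dx_i ∧ dx_i = 0. For each pair (i, j) with i < j, the coefficient of dx_i ∧ dx_j in alpha ∧ beta is (alpha_i * beta_j - alpha_j * beta_i). Collecting: alpha ∧ beta = (-3) dx ∧ dy.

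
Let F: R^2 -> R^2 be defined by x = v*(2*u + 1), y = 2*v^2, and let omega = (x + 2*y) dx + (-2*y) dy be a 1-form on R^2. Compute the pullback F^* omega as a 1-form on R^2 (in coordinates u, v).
F^* omega = (v^2*(4*u + 8*v + 2)) du + (v*(4*u^2 + 8*u*v + 4*u - 16*v^2 + 4*v + 1)) dv

Using F^*(f dg) = (f ∘ F) d(g ∘ F), substitute each coordinate x_i by F_i(u, v) in f_i, and replace dx_i by d F_i = (∂F_i/∂u) du + (∂F_i/∂v) dv.
  For the x component: f_1(F) = v*(2*u + 4*v + 1); d F_1 = (2*v) du + (2*u + 1) dv
  For the y component: f_2(F) = -4*v^2; d F_2 = (0) du + (4*v) dv
Combining and collecting du, dv coefficients:
  coeff of du: v^2*(4*u + 8*v + 2)
  coeff of dv: v*(4*u^2 + 8*u*v + 4*u - 16*v^2 + 4*v + 1)
F^* omega = (v^2*(4*u + 8*v + 2)) du + (v*(4*u^2 + 8*u*v + 4*u - 16*v^2 + 4*v + 1)) dv.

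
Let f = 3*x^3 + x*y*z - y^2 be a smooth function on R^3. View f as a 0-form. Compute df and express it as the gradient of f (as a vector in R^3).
df = (9*x^2 + y*z) dx + (x*z - 2*y) dy + (x*y) dz; grad f = (9*x^2 + y*z, x*z - 2*y, x*y)

For a 0-form f, d f = (∂f/∂x) dx + (∂f/∂y) dy + (∂f/∂z) dz. The components of the vector representation are exactly the entries of grad f in Cartesian coordinates:
  ∂f/∂x = 9*x^2 + y*z
  ∂f/∂y = x*z - 2*y
  ∂f/∂z = x*y.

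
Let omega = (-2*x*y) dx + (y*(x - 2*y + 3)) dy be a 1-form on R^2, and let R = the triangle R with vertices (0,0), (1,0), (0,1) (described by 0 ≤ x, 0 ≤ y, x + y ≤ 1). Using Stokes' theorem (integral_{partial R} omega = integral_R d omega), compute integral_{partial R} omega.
integral_(partial R) omega = 1/2

Stokes: integral_partial_R omega = integral_R d omega with d omega = (∂Q/∂x - ∂P/∂y) dx ∧ dy.
  ∂Q/∂x = y
  ∂P/∂y = -2*x
  integrand = ∂Q/∂x - ∂P/∂y = 2*x + y.
Integrating over R: integral_0^1 integral_0^{1-x} (2*x + y) dy dx = 1/2.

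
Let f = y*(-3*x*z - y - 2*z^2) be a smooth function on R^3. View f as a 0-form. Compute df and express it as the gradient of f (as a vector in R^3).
df = (-3*y*z) dx + (-3*x*z - 2*y - 2*z^2) dy + (y*(-3*x - 4*z)) dz; grad f = (-3*y*z, -3*x*z - 2*y - 2*z^2, y*(-3*x - 4*z))

For a 0-form f, d f = (∂f/∂x) dx + (∂f/∂y) dy + (∂f/∂z) dz. The components of the vector representation are exactly the entries of grad f in Cartesian coordinates:
  ∂f/∂x = -3*y*z
  ∂f/∂y = -3*x*z - 2*y - 2*z^2
  ∂f/∂z = y*(-3*x - 4*z).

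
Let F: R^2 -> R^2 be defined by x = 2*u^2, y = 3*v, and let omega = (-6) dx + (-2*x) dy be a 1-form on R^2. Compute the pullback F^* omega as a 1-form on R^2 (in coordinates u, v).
F^* omega = (-24*u) du + (-12*u^2) dv

Using F^*(f dg) = (f ∘ F) d(g ∘ F), substitute each coordinate x_i by F_i(u, v) in f_i, and replace dx_i by d F_i = (∂F_i/∂u) du + (∂F_i/∂v) dv.
  For the x component: f_1(F) = -6; d F_1 = (4*u) du + (0) dv
  For the y component: f_2(F) = -4*u^2; d F_2 = (0) du + (3) dv
Combining and collecting du, dv coefficients:
  coeff of du: -24*u
  coeff of dv: -12*u^2
F^* omega = (-24*u) du + (-12*u^2) dv.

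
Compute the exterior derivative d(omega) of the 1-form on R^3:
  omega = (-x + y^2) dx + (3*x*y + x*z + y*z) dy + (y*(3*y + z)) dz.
d(omega) = (y + z) dx ∧ dy + (-x + 5*y + z) dy ∧ dz

For a 1-form omega = sum_i f_i dx_i, the exterior derivative is
  d(omega) = sum_{i < j} (∂f_j/∂x_i - ∂f_i/∂x_j) dx_i ∧ dx_j.
  coefficient of dx ∧ dy: ∂f_2/∂x - ∂f_1/∂y = ∂(3*x*y + x*z + y*z)/∂x - ∂(-x + y^2)/∂y = y + z
  coefficient of dy ∧ dz: ∂f_3/∂y - ∂f_2/∂z = ∂(y*(3*y + z))/∂y - ∂(3*x*y + x*z + y*z)/∂z = -x + 5*y + z
Assembling: d(omega) = (y + z) dx ∧ dy + (-x + 5*y + z) dy ∧ dz.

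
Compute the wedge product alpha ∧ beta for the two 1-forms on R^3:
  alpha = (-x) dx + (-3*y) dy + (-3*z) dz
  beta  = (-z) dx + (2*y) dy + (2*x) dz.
alpha ∧ beta = (-y*(2*x + 3*z)) dx ∧ dy + (-2*x^2 - 3*z^2) dx ∧ dz + (6*y*(-x + z)) dy ∧ dz

Distribute the wedge, using dx_i ∧ dx_j = -dx_j ∧ dx_i and dx_i ∧ dx_i = 0. For each pair (i, j) with i < j, the coefficient of dx_i ∧ dx_j in alpha ∧ beta is (alpha_i * beta_j - alpha_j * beta_i). Collecting: alpha ∧ beta = (-y*(2*x + 3*z)) dx ∧ dy + (-2*x^2 - 3*z^2) dx ∧ dz + (6*y*(-x + z)) dy ∧ dz.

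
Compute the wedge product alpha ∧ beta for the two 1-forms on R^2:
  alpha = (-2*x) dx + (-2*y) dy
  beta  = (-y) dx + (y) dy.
alpha ∧ beta = (-2*y*(x + y)) dx ∧ dy

Distribute the wedge, using dx_i ∧ dx_j = -dx_j ∧ dx_i and dx_i ∧ dx_i = 0. For each pair (i, j) with i < j, the coefficient of dx_i ∧ dx_j in alpha ∧ beta is (alpha_i * beta_j - alpha_j * beta_i). Collecting: alpha ∧ beta = (-2*y*(x + y)) dx ∧ dy.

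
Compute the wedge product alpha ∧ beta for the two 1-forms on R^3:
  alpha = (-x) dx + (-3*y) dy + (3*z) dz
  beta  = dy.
alpha ∧ beta = (-x) dx ∧ dy + (-3*z) dy ∧ dz

Distribute the wedge, using dx_i ∧ dx_j = -dx_j ∧ dx_i and dx_i ∧ dx_i = 0. For each pair (i, j) with i < j, the coefficient of dx_i ∧ dx_j in alpha ∧ beta is (alpha_i * beta_j - alpha_j * beta_i). Collecting: alpha ∧ beta = (-x) dx ∧ dy + (-3*z) dy ∧ dz.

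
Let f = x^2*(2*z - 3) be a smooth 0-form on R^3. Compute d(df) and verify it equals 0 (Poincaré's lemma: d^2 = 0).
d(df) = 0

Step 1: df = sum_i (∂f/∂x_i) dx_i = (2*x*(2*z - 3)) dx + (0) dy + (2*x^2) dz.
Step 2: Apply d again. Using the 1-form formula, the coefficient of dx ∧ dy in d(df) is ∂^2 f/∂x ∂y - ∂^2 f/∂y ∂x = (0) - (0) = 0 (equality of mixed partials for smooth f).
Similarly for dx ∧ dz and dy ∧ dz — all coefficients vanish. So d(df) = 0.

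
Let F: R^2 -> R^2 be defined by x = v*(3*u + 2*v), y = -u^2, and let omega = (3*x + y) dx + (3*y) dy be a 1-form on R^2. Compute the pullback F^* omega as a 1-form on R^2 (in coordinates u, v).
F^* omega = (6*u^3 - 3*u^2*v + 27*u*v^2 + 18*v^3) du + (-3*u^3 + 23*u^2*v + 54*u*v^2 + 24*v^3) dv

Using F^*(f dg) = (f ∘ F) d(g ∘ F), substitute each coordinate x_i by F_i(u, v) in f_i, and replace dx_i by d F_i = (∂F_i/∂u) du + (∂F_i/∂v) dv.
  For the x component: f_1(F) = -u^2 + 9*u*v + 6*v^2; d F_1 = (3*v) du + (3*u + 4*v) dv
  For the y component: f_2(F) = -3*u^2; d F_2 = (-2*u) du + (0) dv
Combining and collecting du, dv coefficients:
  coeff of du: 6*u^3 - 3*u^2*v + 27*u*v^2 + 18*v^3
  coeff of dv: -3*u^3 + 23*u^2*v + 54*u*v^2 + 24*v^3
F^* omega = (6*u^3 - 3*u^2*v + 27*u*v^2 + 18*v^3) du + (-3*u^3 + 23*u^2*v + 54*u*v^2 + 24*v^3) dv.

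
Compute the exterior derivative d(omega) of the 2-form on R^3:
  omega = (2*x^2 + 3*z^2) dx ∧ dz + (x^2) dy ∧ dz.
d(omega) = (2*x) dx ∧ dy ∧ dz

For a 2-form omega = sum_{i<j} g_{ij} dx_i ∧ dx_j, the exterior derivative is
  d(omega) = sum_{i<j} d(g_{ij}) ∧ dx_i ∧ dx_j = sum_{i<j, k} (∂g_{ij}/∂x_k) dx_k ∧ dx_i ∧ dx_j.
Expand each term, using dx_k ∧ dx_i ∧ dx_j = sgn(permutation) dx_{(a)} ∧ dx_{(b)} ∧ dx_{(c)} with (a < b < c) sorted:
  d(x^2) includes (∂/∂x)(x^2) dx = (2*x) dx, which multiplied by dy ∧ dz gives (2*x) dx ∧ dy ∧ dz
Collecting like 3-forms: d(omega) = (2*x) dx ∧ dy ∧ dz.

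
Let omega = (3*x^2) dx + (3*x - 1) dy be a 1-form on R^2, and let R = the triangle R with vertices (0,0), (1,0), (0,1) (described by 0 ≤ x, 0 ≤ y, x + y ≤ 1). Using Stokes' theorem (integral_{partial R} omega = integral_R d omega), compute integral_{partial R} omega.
integral_(partial R) omega = 3/2

Stokes: integral_partial_R omega = integral_R d omega with d omega = (∂Q/∂x - ∂P/∂y) dx ∧ dy.
  ∂Q/∂x = 3
  ∂P/∂y = 0
  integrand = ∂Q/∂x - ∂P/∂y = 3.
Integrating over R: integral_0^1 integral_0^{1-x} (3) dy dx = 3/2.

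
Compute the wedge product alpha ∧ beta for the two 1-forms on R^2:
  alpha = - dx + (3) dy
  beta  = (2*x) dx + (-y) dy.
alpha ∧ beta = (-6*x + y) dx ∧ dy

Distribute the wedge, using dx_i ∧ dx_j = -dx_j ∧ dx_i and dx_i ∧ dx_i = 0. For each pair (i, j) with i < j, the coefficient of dx_i ∧ dx_j in alpha ∧ beta is (alpha_i * beta_j - alpha_j * beta_i). Collecting: alpha ∧ beta = (-6*x + y) dx ∧ dy.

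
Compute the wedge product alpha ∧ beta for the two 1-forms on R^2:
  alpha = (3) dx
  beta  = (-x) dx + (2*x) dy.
alpha ∧ beta = (6*x) dx ∧ dy

Distribute the wedge, using dx_i ∧ dx_j = -dx_j ∧ dx_i and dx_i ∧ dx_i = 0. For each pair (i, j) with i < j, the coefficient of dx_i ∧ dx_j in alpha ∧ beta is (alpha_i * beta_j - alpha_j * beta_i). Collecting: alpha ∧ beta = (6*x) dx ∧ dy.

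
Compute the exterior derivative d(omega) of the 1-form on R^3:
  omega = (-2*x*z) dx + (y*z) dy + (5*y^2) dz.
d(omega) = (2*x) dx ∧ dz + (9*y) dy ∧ dz

For a 1-form omega = sum_i f_i dx_i, the exterior derivative is
  d(omega) = sum_{i < j} (∂f_j/∂x_i - ∂f_i/∂x_j) dx_i ∧ dx_j.
  coefficient of dx ∧ dz: ∂f_3/∂x - ∂f_1/∂z = ∂(5*y^2)/∂x - ∂(-2*x*z)/∂z = 2*x
  coefficient of dy ∧ dz: ∂f_3/∂y - ∂f_2/∂z = ∂(5*y^2)/∂y - ∂(y*z)/∂z = 9*y
Assembling: d(omega) = (2*x) dx ∧ dz + (9*y) dy ∧ dz.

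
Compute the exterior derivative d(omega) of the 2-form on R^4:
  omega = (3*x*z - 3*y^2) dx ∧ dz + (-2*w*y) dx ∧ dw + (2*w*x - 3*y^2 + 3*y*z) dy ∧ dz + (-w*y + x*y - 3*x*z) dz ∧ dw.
d(omega) = (2*w + 6*y) dx ∧ dy ∧ dz + (2*w) dx ∧ dy ∧ dw + (-w + 3*x) dy ∧ dz ∧ dw + (y - 3*z) dx ∧ dz ∧ dw

For a 2-form omega = sum_{i<j} g_{ij} dx_i ∧ dx_j, the exterior derivative is
  d(omega) = sum_{i<j} d(g_{ij}) ∧ dx_i ∧ dx_j = sum_{i<j, k} (∂g_{ij}/∂x_k) dx_k ∧ dx_i ∧ dx_j.
Expand each term, using dx_k ∧ dx_i ∧ dx_j = sgn(permutation) dx_{(a)} ∧ dx_{(b)} ∧ dx_{(c)} with (a < b < c) sorted:
  d(3*x*z - 3*y^2) includes (∂/∂y)(3*x*z - 3*y^2) dy = (-6*y) dy, which multiplied by dx ∧ dz gives (6*y) dx ∧ dy ∧ dz
  d(-2*w*y) includes (∂/∂y)(-2*w*y) dy = (-2*w) dy, which multiplied by dx ∧ dw gives (2*w) dx ∧ dy ∧ dw
  d(2*w*x - 3*y^2 + 3*y*z) includes (∂/∂x)(2*w*x - 3*y^2 + 3*y*z) dx = (2*w) dx, which multiplied by dy ∧ dz gives (2*w) dx ∧ dy ∧ dz
  d(2*w*x - 3*y^2 + 3*y*z) includes (∂/∂w)(2*w*x - 3*y^2 + 3*y*z) dw = (2*x) dw, which multiplied by dy ∧ dz gives (2*x) dy ∧ dz ∧ dw
  d(-w*y + x*y - 3*x*z) includes (∂/∂x)(-w*y + x*y - 3*x*z) dx = (y - 3*z) dx, which multiplied by dz ∧ dw gives (y - 3*z) dx ∧ dz ∧ dw
  d(-w*y + x*y - 3*x*z) includes (∂/∂y)(-w*y + x*y - 3*x*z) dy = (-w + x) dy, which multiplied by dz ∧ dw gives (-w + x) dy ∧ dz ∧ dw
Collecting like 3-forms: d(omega) = (2*w + 6*y) dx ∧ dy ∧ dz + (2*w) dx ∧ dy ∧ dw + (-w + 3*x) dy ∧ dz ∧ dw + (y - 3*z) dx ∧ dz ∧ dw.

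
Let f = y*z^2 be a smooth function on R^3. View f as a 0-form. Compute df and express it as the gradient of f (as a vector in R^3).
df = (0) dx + (z^2) dy + (2*y*z) dz; grad f = (0, z^2, 2*y*z)

For a 0-form f, d f = (∂f/∂x) dx + (∂f/∂y) dy + (∂f/∂z) dz. The components of the vector representation are exactly the entries of grad f in Cartesian coordinates:
  ∂f/∂x = 0
  ∂f/∂y = z^2
  ∂f/∂z = 2*y*z.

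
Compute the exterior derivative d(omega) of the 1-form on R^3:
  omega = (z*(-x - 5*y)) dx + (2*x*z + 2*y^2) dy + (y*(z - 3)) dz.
d(omega) = (7*z) dx ∧ dy + (x + 5*y) dx ∧ dz + (-2*x + z - 3) dy ∧ dz

For a 1-form omega = sum_i f_i dx_i, the exterior derivative is
  d(omega) = sum_{i < j} (∂f_j/∂x_i - ∂f_i/∂x_j) dx_i ∧ dx_j.
  coefficient of dx ∧ dy: ∂f_2/∂x - ∂f_1/∂y = ∂(2*x*z + 2*y^2)/∂x - ∂(z*(-x - 5*y))/∂y = 7*z
  coefficient of dx ∧ dz: ∂f_3/∂x - ∂f_1/∂z = ∂(y*(z - 3))/∂x - ∂(z*(-x - 5*y))/∂z = x + 5*y
  coefficient of dy ∧ dz: ∂f_3/∂y - ∂f_2/∂z = ∂(y*(z - 3))/∂y - ∂(2*x*z + 2*y^2)/∂z = -2*x + z - 3
Assembling: d(omega) = (7*z) dx ∧ dy + (x + 5*y) dx ∧ dz + (-2*x + z - 3) dy ∧ dz.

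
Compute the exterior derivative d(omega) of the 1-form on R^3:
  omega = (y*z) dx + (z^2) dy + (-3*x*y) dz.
d(omega) = (-z) dx ∧ dy + (-4*y) dx ∧ dz + (-3*x - 2*z) dy ∧ dz

For a 1-form omega = sum_i f_i dx_i, the exterior derivative is
  d(omega) = sum_{i < j} (∂f_j/∂x_i - ∂f_i/∂x_j) dx_i ∧ dx_j.
  coefficient of dx ∧ dy: ∂f_2/∂x - ∂f_1/∂y = ∂(z^2)/∂x - ∂(y*z)/∂y = -z
  coefficient of dx ∧ dz: ∂f_3/∂x - ∂f_1/∂z = ∂(-3*x*y)/∂x - ∂(y*z)/∂z = -4*y
  coefficient of dy ∧ dz: ∂f_3/∂y - ∂f_2/∂z = ∂(-3*x*y)/∂y - ∂(z^2)/∂z = -3*x - 2*z
Assembling: d(omega) = (-z) dx ∧ dy + (-4*y) dx ∧ dz + (-3*x - 2*z) dy ∧ dz.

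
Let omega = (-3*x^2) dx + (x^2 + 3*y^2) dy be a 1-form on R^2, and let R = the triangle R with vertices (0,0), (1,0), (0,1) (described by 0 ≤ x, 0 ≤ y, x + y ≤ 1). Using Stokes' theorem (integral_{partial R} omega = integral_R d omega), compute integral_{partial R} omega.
integral_(partial R) omega = 1/3

Stokes: integral_partial_R omega = integral_R d omega with d omega = (∂Q/∂x - ∂P/∂y) dx ∧ dy.
  ∂Q/∂x = 2*x
  ∂P/∂y = 0
  integrand = ∂Q/∂x - ∂P/∂y = 2*x.
Integrating over R: integral_0^1 integral_0^{1-x} (2*x) dy dx = 1/3.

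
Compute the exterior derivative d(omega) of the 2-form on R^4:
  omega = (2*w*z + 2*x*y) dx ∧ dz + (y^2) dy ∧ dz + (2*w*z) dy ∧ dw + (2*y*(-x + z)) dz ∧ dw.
d(omega) = (-2*x) dx ∧ dy ∧ dz + (-2*y + 2*z) dx ∧ dz ∧ dw + (-2*w - 2*x + 2*z) dy ∧ dz ∧ dw

For a 2-form omega = sum_{i<j} g_{ij} dx_i ∧ dx_j, the exterior derivative is
  d(omega) = sum_{i<j} d(g_{ij}) ∧ dx_i ∧ dx_j = sum_{i<j, k} (∂g_{ij}/∂x_k) dx_k ∧ dx_i ∧ dx_j.
Expand each term, using dx_k ∧ dx_i ∧ dx_j = sgn(permutation) dx_{(a)} ∧ dx_{(b)} ∧ dx_{(c)} with (a < b < c) sorted:
  d(2*w*z + 2*x*y) includes (∂/∂y)(2*w*z + 2*x*y) dy = (2*x) dy, which multiplied by dx ∧ dz gives (-2*x) dx ∧ dy ∧ dz
  d(2*w*z + 2*x*y) includes (∂/∂w)(2*w*z + 2*x*y) dw = (2*z) dw, which multiplied by dx ∧ dz gives (2*z) dx ∧ dz ∧ dw
  d(2*w*z) includes (∂/∂z)(2*w*z) dz = (2*w) dz, which multiplied by dy ∧ dw gives (-2*w) dy ∧ dz ∧ dw
  d(2*y*(-x + z)) includes (∂/∂x)(2*y*(-x + z)) dx = (-2*y) dx, which multiplied by dz ∧ dw gives (-2*y) dx ∧ dz ∧ dw
  d(2*y*(-x + z)) includes (∂/∂y)(2*y*(-x + z)) dy = (-2*x + 2*z) dy, which multiplied by dz ∧ dw gives (-2*x + 2*z) dy ∧ dz ∧ dw
Collecting like 3-forms: d(omega) = (-2*x) dx ∧ dy ∧ dz + (-2*y + 2*z) dx ∧ dz ∧ dw + (-2*w - 2*x + 2*z) dy ∧ dz ∧ dw.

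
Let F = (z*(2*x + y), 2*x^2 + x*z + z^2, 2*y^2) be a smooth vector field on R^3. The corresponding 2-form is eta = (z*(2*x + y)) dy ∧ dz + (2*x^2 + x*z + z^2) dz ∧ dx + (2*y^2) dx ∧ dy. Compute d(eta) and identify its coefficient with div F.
d(eta) = (2*z) dx ∧ dy ∧ dz; div F = 2*z

For a 2-form in R^3 of the form above, applying d gives a 3-form with coefficient ∂P/∂x + ∂Q/∂y + ∂R/∂z:
  ∂P/∂x = 2*z
  ∂Q/∂y = 0
  ∂R/∂z = 0
Sum = 2*z, which is exactly div F.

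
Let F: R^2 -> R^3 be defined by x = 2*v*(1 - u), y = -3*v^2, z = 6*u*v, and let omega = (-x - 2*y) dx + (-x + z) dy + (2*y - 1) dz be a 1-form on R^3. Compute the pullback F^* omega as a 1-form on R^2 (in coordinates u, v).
F^* omega = (2*v*(-2*u*v - 24*v^2 + 2*v - 3)) du + (-4*u^2*v - 96*u*v^2 + 8*u*v - 6*u + 24*v^2 - 4*v) dv

Using F^*(f dg) = (f ∘ F) d(g ∘ F), substitute each coordinate x_i by F_i(u, v) in f_i, and replace dx_i by d F_i = (∂F_i/∂u) du + (∂F_i/∂v) dv.
  For the x component: f_1(F) = 2*v*(u + 3*v - 1); d F_1 = (-2*v) du + (2 - 2*u) dv
  For the y component: f_2(F) = 2*v*(4*u - 1); d F_2 = (0) du + (-6*v) dv
  For the z component: f_3(F) = -6*v^2 - 1; d F_3 = (6*v) du + (6*u) dv
Combining and collecting du, dv coefficients:
  coeff of du: 2*v*(-2*u*v - 24*v^2 + 2*v - 3)
  coeff of dv: -4*u^2*v - 96*u*v^2 + 8*u*v - 6*u + 24*v^2 - 4*v
F^* omega = (2*v*(-2*u*v - 24*v^2 + 2*v - 3)) du + (-4*u^2*v - 96*u*v^2 + 8*u*v - 6*u + 24*v^2 - 4*v) dv.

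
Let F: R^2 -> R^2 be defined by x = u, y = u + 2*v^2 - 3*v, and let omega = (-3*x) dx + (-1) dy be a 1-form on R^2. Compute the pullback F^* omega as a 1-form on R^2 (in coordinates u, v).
F^* omega = (-3*u - 1) du + (3 - 4*v) dv

Using F^*(f dg) = (f ∘ F) d(g ∘ F), substitute each coordinate x_i by F_i(u, v) in f_i, and replace dx_i by d F_i = (∂F_i/∂u) du + (∂F_i/∂v) dv.
  For the x component: f_1(F) = -3*u; d F_1 = (1) du + (0) dv
  For the y component: f_2(F) = -1; d F_2 = (1) du + (4*v - 3) dv
Combining and collecting du, dv coefficients:
  coeff of du: -3*u - 1
  coeff of dv: 3 - 4*v
F^* omega = (-3*u - 1) du + (3 - 4*v) dv.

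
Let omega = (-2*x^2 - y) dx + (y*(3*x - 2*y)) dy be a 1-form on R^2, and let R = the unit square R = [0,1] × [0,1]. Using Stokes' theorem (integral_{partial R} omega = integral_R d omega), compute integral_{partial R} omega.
integral_(partial R) omega = 5/2

Stokes: integral_partial_R omega = integral_R d omega with d omega = (∂Q/∂x - ∂P/∂y) dx ∧ dy.
  ∂Q/∂x = 3*y
  ∂P/∂y = -1
  integrand = ∂Q/∂x - ∂P/∂y = 3*y + 1.
Integrating over R: integral_0^1 integral_0^1 (3*y + 1) dx dy = 5/2.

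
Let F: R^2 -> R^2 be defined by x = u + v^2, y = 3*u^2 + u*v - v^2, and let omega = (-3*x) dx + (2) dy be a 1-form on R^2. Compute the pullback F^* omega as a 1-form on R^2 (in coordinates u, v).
F^* omega = (9*u - 3*v^2 + 2*v) du + (-6*u*v + 2*u - 6*v^3 - 4*v) dv

Using F^*(f dg) = (f ∘ F) d(g ∘ F), substitute each coordinate x_i by F_i(u, v) in f_i, and replace dx_i by d F_i = (∂F_i/∂u) du + (∂F_i/∂v) dv.
  For the x component: f_1(F) = -3*u - 3*v^2; d F_1 = (1) du + (2*v) dv
  For the y component: f_2(F) = 2; d F_2 = (6*u + v) du + (u - 2*v) dv
Combining and collecting du, dv coefficients:
  coeff of du: 9*u - 3*v^2 + 2*v
  coeff of dv: -6*u*v + 2*u - 6*v^3 - 4*v
F^* omega = (9*u - 3*v^2 + 2*v) du + (-6*u*v + 2*u - 6*v^3 - 4*v) dv.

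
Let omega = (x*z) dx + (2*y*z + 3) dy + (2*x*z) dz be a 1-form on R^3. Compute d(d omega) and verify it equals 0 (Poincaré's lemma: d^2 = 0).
d(d omega) = 0

Step 1: d omega = sum_{i<j} (∂f_j/∂x_i - ∂f_i/∂x_j) dx_i ∧ dx_j:
  coeff of dx ∧ dy: 0
  coeff of dx ∧ dz: -x + 2*z
  coeff of dy ∧ dz: -2*y
Step 2: Apply d again to each 2-form coefficient. The only possible 3-form in R^3 is dx ∧ dy ∧ dz, with coefficient
  ∂(coeff of dy∧dz)/∂x - ∂(coeff of dx∧dz)/∂y + ∂(coeff of dx∧dy)/∂z
  = ∂/∂x (-2*y) - ∂/∂y (-x + 2*z) + ∂/∂z (0).
Each of these terms simplifies to sums of mixed partials that cancel in pairs. The result is 0 (by equality of mixed partials for smooth functions — Schwarz / Clairaut).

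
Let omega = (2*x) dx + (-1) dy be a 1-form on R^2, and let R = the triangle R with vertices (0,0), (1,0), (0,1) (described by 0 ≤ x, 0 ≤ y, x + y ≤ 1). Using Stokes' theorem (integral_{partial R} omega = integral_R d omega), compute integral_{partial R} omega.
integral_(partial R) omega = 0

Stokes: integral_partial_R omega = integral_R d omega with d omega = (∂Q/∂x - ∂P/∂y) dx ∧ dy.
  ∂Q/∂x = 0
  ∂P/∂y = 0
  integrand = ∂Q/∂x - ∂P/∂y = 0.
Integrating over R: integral_0^1 integral_0^{1-x} (0) dy dx = 0.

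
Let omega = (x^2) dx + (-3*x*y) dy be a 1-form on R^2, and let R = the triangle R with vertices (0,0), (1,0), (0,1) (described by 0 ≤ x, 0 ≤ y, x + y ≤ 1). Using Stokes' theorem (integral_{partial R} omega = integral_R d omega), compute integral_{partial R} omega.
integral_(partial R) omega = -1/2

Stokes: integral_partial_R omega = integral_R d omega with d omega = (∂Q/∂x - ∂P/∂y) dx ∧ dy.
  ∂Q/∂x = -3*y
  ∂P/∂y = 0
  integrand = ∂Q/∂x - ∂P/∂y = -3*y.
Integrating over R: integral_0^1 integral_0^{1-x} (-3*y) dy dx = -1/2.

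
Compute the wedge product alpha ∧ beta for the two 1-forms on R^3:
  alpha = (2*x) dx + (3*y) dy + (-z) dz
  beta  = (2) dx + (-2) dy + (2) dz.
alpha ∧ beta = (-4*x - 6*y) dx ∧ dy + (4*x + 2*z) dx ∧ dz + (6*y - 2*z) dy ∧ dz

Distribute the wedge, using dx_i ∧ dx_j = -dx_j ∧ dx_i and dx_i ∧ dx_i = 0. For each pair (i, j) with i < j, the coefficient of dx_i ∧ dx_j in alpha ∧ beta is (alpha_i * beta_j - alpha_j * beta_i). Collecting: alpha ∧ beta = (-4*x - 6*y) dx ∧ dy + (4*x + 2*z) dx ∧ dz + (6*y - 2*z) dy ∧ dz.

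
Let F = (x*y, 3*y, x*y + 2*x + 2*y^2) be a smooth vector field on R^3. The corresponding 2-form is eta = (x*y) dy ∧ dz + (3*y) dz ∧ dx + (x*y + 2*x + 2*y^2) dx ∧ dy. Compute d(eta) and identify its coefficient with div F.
d(eta) = (y + 3) dx ∧ dy ∧ dz; div F = y + 3

For a 2-form in R^3 of the form above, applying d gives a 3-form with coefficient ∂P/∂x + ∂Q/∂y + ∂R/∂z:
  ∂P/∂x = y
  ∂Q/∂y = 3
  ∂R/∂z = 0
Sum = y + 3, which is exactly div F.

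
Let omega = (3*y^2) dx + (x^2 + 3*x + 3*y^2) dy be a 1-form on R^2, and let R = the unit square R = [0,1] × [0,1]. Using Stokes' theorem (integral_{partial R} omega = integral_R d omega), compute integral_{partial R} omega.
integral_(partial R) omega = 1

Stokes: integral_partial_R omega = integral_R d omega with d omega = (∂Q/∂x - ∂P/∂y) dx ∧ dy.
  ∂Q/∂x = 2*x + 3
  ∂P/∂y = 6*y
  integrand = ∂Q/∂x - ∂P/∂y = 2*x - 6*y + 3.
Integrating over R: integral_0^1 integral_0^1 (2*x - 6*y + 3) dx dy = 1.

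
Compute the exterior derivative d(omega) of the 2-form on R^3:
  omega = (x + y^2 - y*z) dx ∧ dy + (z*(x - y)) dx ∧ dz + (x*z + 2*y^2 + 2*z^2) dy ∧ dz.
d(omega) = (-y + 2*z) dx ∧ dy ∧ dz

For a 2-form omega = sum_{i<j} g_{ij} dx_i ∧ dx_j, the exterior derivative is
  d(omega) = sum_{i<j} d(g_{ij}) ∧ dx_i ∧ dx_j = sum_{i<j, k} (∂g_{ij}/∂x_k) dx_k ∧ dx_i ∧ dx_j.
Expand each term, using dx_k ∧ dx_i ∧ dx_j = sgn(permutation) dx_{(a)} ∧ dx_{(b)} ∧ dx_{(c)} with (a < b < c) sorted:
  d(x + y^2 - y*z) includes (∂/∂z)(x + y^2 - y*z) dz = (-y) dz, which multiplied by dx ∧ dy gives (-y) dx ∧ dy ∧ dz
  d(z*(x - y)) includes (∂/∂y)(z*(x - y)) dy = (-z) dy, which multiplied by dx ∧ dz gives (z) dx ∧ dy ∧ dz
  d(x*z + 2*y^2 + 2*z^2) includes (∂/∂x)(x*z + 2*y^2 + 2*z^2) dx = (z) dx, which multiplied by dy ∧ dz gives (z) dx ∧ dy ∧ dz
Collecting like 3-forms: d(omega) = (-y + 2*z) dx ∧ dy ∧ dz.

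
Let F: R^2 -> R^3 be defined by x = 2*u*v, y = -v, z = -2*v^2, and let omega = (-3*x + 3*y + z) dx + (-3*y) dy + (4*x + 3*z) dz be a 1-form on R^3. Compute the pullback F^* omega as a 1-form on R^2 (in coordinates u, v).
F^* omega = (v^2*(-12*u - 4*v - 6)) du + (3*v*(-4*u^2 - 12*u*v - 2*u + 8*v^2 - 1)) dv

Using F^*(f dg) = (f ∘ F) d(g ∘ F), substitute each coordinate x_i by F_i(u, v) in f_i, and replace dx_i by d F_i = (∂F_i/∂u) du + (∂F_i/∂v) dv.
  For the x component: f_1(F) = v*(-6*u - 2*v - 3); d F_1 = (2*v) du + (2*u) dv
  For the y component: f_2(F) = 3*v; d F_2 = (0) du + (-1) dv
  For the z component: f_3(F) = 2*v*(4*u - 3*v); d F_3 = (0) du + (-4*v) dv
Combining and collecting du, dv coefficients:
  coeff of du: v^2*(-12*u - 4*v - 6)
  coeff of dv: 3*v*(-4*u^2 - 12*u*v - 2*u + 8*v^2 - 1)
F^* omega = (v^2*(-12*u - 4*v - 6)) du + (3*v*(-4*u^2 - 12*u*v - 2*u + 8*v^2 - 1)) dv.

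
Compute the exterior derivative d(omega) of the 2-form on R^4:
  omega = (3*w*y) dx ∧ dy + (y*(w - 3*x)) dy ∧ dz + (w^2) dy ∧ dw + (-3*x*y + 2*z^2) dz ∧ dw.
d(omega) = (3*y) dx ∧ dy ∧ dw + (-3*y) dx ∧ dy ∧ dz + (-3*x + y) dy ∧ dz ∧ dw + (-3*y) dx ∧ dz ∧ dw

For a 2-form omega = sum_{i<j} g_{ij} dx_i ∧ dx_j, the exterior derivative is
  d(omega) = sum_{i<j} d(g_{ij}) ∧ dx_i ∧ dx_j = sum_{i<j, k} (∂g_{ij}/∂x_k) dx_k ∧ dx_i ∧ dx_j.
Expand each term, using dx_k ∧ dx_i ∧ dx_j = sgn(permutation) dx_{(a)} ∧ dx_{(b)} ∧ dx_{(c)} with (a < b < c) sorted:
  d(3*w*y) includes (∂/∂w)(3*w*y) dw = (3*y) dw, which multiplied by dx ∧ dy gives (3*y) dx ∧ dy ∧ dw
  d(y*(w - 3*x)) includes (∂/∂x)(y*(w - 3*x)) dx = (-3*y) dx, which multiplied by dy ∧ dz gives (-3*y) dx ∧ dy ∧ dz
  d(y*(w - 3*x)) includes (∂/∂w)(y*(w - 3*x)) dw = (y) dw, which multiplied by dy ∧ dz gives (y) dy ∧ dz ∧ dw
  d(-3*x*y + 2*z^2) includes (∂/∂x)(-3*x*y + 2*z^2) dx = (-3*y) dx, which multiplied by dz ∧ dw gives (-3*y) dx ∧ dz ∧ dw
  d(-3*x*y + 2*z^2) includes (∂/∂y)(-3*x*y + 2*z^2) dy = (-3*x) dy, which multiplied by dz ∧ dw gives (-3*x) dy ∧ dz ∧ dw
Collecting like 3-forms: d(omega) = (3*y) dx ∧ dy ∧ dw + (-3*y) dx ∧ dy ∧ dz + (-3*x + y) dy ∧ dz ∧ dw + (-3*y) dx ∧ dz ∧ dw.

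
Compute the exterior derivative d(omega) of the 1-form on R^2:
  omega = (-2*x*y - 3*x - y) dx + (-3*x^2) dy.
d(omega) = (1 - 4*x) dx ∧ dy

For a 1-form omega = sum_i f_i dx_i, the exterior derivative is
  d(omega) = sum_{i < j} (∂f_j/∂x_i - ∂f_i/∂x_j) dx_i ∧ dx_j.
  coefficient of dx ∧ dy: ∂f_2/∂x - ∂f_1/∂y = ∂(-3*x^2)/∂x - ∂(-2*x*y - 3*x - y)/∂y = 1 - 4*x
Assembling: d(omega) = (1 - 4*x) dx ∧ dy.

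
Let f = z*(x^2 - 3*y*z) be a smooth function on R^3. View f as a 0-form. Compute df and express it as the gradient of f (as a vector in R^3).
df = (2*x*z) dx + (-3*z^2) dy + (x^2 - 6*y*z) dz; grad f = (2*x*z, -3*z^2, x^2 - 6*y*z)

For a 0-form f, d f = (∂f/∂x) dx + (∂f/∂y) dy + (∂f/∂z) dz. The components of the vector representation are exactly the entries of grad f in Cartesian coordinates:
  ∂f/∂x = 2*x*z
  ∂f/∂y = -3*z^2
  ∂f/∂z = x^2 - 6*y*z.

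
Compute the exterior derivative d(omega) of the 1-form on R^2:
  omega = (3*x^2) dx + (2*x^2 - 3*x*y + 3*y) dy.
d(omega) = (4*x - 3*y) dx ∧ dy

For a 1-form omega = sum_i f_i dx_i, the exterior derivative is
  d(omega) = sum_{i < j} (∂f_j/∂x_i - ∂f_i/∂x_j) dx_i ∧ dx_j.
  coefficient of dx ∧ dy: ∂f_2/∂x - ∂f_1/∂y = ∂(2*x^2 - 3*x*y + 3*y)/∂x - ∂(3*x^2)/∂y = 4*x - 3*y
Assembling: d(omega) = (4*x - 3*y) dx ∧ dy.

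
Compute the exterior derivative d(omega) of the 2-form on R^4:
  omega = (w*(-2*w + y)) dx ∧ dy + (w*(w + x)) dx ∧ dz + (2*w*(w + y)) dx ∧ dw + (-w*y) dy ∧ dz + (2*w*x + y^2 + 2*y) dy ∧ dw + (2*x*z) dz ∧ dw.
d(omega) = (-4*w + y) dx ∧ dy ∧ dw + (2*w + x + 2*z) dx ∧ dz ∧ dw + (-y) dy ∧ dz ∧ dw

For a 2-form omega = sum_{i<j} g_{ij} dx_i ∧ dx_j, the exterior derivative is
  d(omega) = sum_{i<j} d(g_{ij}) ∧ dx_i ∧ dx_j = sum_{i<j, k} (∂g_{ij}/∂x_k) dx_k ∧ dx_i ∧ dx_j.
Expand each term, using dx_k ∧ dx_i ∧ dx_j = sgn(permutation) dx_{(a)} ∧ dx_{(b)} ∧ dx_{(c)} with (a < b < c) sorted:
  d(w*(-2*w + y)) includes (∂/∂w)(w*(-2*w + y)) dw = (-4*w + y) dw, which multiplied by dx ∧ dy gives (-4*w + y) dx ∧ dy ∧ dw
  d(w*(w + x)) includes (∂/∂w)(w*(w + x)) dw = (2*w + x) dw, which multiplied by dx ∧ dz gives (2*w + x) dx ∧ dz ∧ dw
  d(2*w*(w + y)) includes (∂/∂y)(2*w*(w + y)) dy = (2*w) dy, which multiplied by dx ∧ dw gives (-2*w) dx ∧ dy ∧ dw
  d(-w*y) includes (∂/∂w)(-w*y) dw = (-y) dw, which multiplied by dy ∧ dz gives (-y) dy ∧ dz ∧ dw
  d(2*w*x + y^2 + 2*y) includes (∂/∂x)(2*w*x + y^2 + 2*y) dx = (2*w) dx, which multiplied by dy ∧ dw gives (2*w) dx ∧ dy ∧ dw
  d(2*x*z) includes (∂/∂x)(2*x*z) dx = (2*z) dx, which multiplied by dz ∧ dw gives (2*z) dx ∧ dz ∧ dw
Collecting like 3-forms: d(omega) = (-4*w + y) dx ∧ dy ∧ dw + (2*w + x + 2*z) dx ∧ dz ∧ dw + (-y) dy ∧ dz ∧ dw.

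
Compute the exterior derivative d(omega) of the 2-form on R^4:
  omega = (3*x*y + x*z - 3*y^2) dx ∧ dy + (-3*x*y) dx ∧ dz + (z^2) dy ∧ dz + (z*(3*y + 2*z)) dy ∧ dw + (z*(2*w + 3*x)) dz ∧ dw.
d(omega) = (4*x) dx ∧ dy ∧ dz + (-3*y - 4*z) dy ∧ dz ∧ dw + (3*z) dx ∧ dz ∧ dw

For a 2-form omega = sum_{i<j} g_{ij} dx_i ∧ dx_j, the exterior derivative is
  d(omega) = sum_{i<j} d(g_{ij}) ∧ dx_i ∧ dx_j = sum_{i<j, k} (∂g_{ij}/∂x_k) dx_k ∧ dx_i ∧ dx_j.
Expand each term, using dx_k ∧ dx_i ∧ dx_j = sgn(permutation) dx_{(a)} ∧ dx_{(b)} ∧ dx_{(c)} with (a < b < c) sorted:
  d(3*x*y + x*z - 3*y^2) includes (∂/∂z)(3*x*y + x*z - 3*y^2) dz = (x) dz, which multiplied by dx ∧ dy gives (x) dx ∧ dy ∧ dz
  d(-3*x*y) includes (∂/∂y)(-3*x*y) dy = (-3*x) dy, which multiplied by dx ∧ dz gives (3*x) dx ∧ dy ∧ dz
  d(z*(3*y + 2*z)) includes (∂/∂z)(z*(3*y + 2*z)) dz = (3*y + 4*z) dz, which multiplied by dy ∧ dw gives (-3*y - 4*z) dy ∧ dz ∧ dw
  d(z*(2*w + 3*x)) includes (∂/∂x)(z*(2*w + 3*x)) dx = (3*z) dx, which multiplied by dz ∧ dw gives (3*z) dx ∧ dz ∧ dw
Collecting like 3-forms: d(omega) = (4*x) dx ∧ dy ∧ dz + (-3*y - 4*z) dy ∧ dz ∧ dw + (3*z) dx ∧ dz ∧ dw.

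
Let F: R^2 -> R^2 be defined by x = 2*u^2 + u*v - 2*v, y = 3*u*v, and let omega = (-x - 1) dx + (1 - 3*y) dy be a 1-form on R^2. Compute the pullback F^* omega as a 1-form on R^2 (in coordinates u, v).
F^* omega = (-8*u^3 - 6*u^2*v - 28*u*v^2 + 8*u*v - 4*u + 2*v^2 + 2*v) du + (-2*u^3 - 28*u^2*v + 4*u^2 + 4*u*v + 2*u - 4*v + 2) dv

Using F^*(f dg) = (f ∘ F) d(g ∘ F), substitute each coordinate x_i by F_i(u, v) in f_i, and replace dx_i by d F_i = (∂F_i/∂u) du + (∂F_i/∂v) dv.
  For the x component: f_1(F) = -2*u^2 - u*v + 2*v - 1; d F_1 = (4*u + v) du + (u - 2) dv
  For the y component: f_2(F) = -9*u*v + 1; d F_2 = (3*v) du + (3*u) dv
Combining and collecting du, dv coefficients:
  coeff of du: -8*u^3 - 6*u^2*v - 28*u*v^2 + 8*u*v - 4*u + 2*v^2 + 2*v
  coeff of dv: -2*u^3 - 28*u^2*v + 4*u^2 + 4*u*v + 2*u - 4*v + 2
F^* omega = (-8*u^3 - 6*u^2*v - 28*u*v^2 + 8*u*v - 4*u + 2*v^2 + 2*v) du + (-2*u^3 - 28*u^2*v + 4*u^2 + 4*u*v + 2*u - 4*v + 2) dv.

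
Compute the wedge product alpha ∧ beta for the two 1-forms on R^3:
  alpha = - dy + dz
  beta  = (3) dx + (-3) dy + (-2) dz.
alpha ∧ beta = (3) dx ∧ dy + (5) dy ∧ dz + (-3) dx ∧ dz

Distribute the wedge, using dx_i ∧ dx_j = -dx_j ∧ dx_i and dx_i ∧ dx_i = 0. For each pair (i, j) with i < j, the coefficient of dx_i ∧ dx_j in alpha ∧ beta is (alpha_i * beta_j - alpha_j * beta_i). Collecting: alpha ∧ beta = (3) dx ∧ dy + (5) dy ∧ dz + (-3) dx ∧ dz.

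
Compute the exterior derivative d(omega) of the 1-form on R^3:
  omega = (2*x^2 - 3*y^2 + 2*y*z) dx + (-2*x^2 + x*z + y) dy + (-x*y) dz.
d(omega) = (-4*x + 6*y - z) dx ∧ dy + (-3*y) dx ∧ dz + (-2*x) dy ∧ dz

For a 1-form omega = sum_i f_i dx_i, the exterior derivative is
  d(omega) = sum_{i < j} (∂f_j/∂x_i - ∂f_i/∂x_j) dx_i ∧ dx_j.
  coefficient of dx ∧ dy: ∂f_2/∂x - ∂f_1/∂y = ∂(-2*x^2 + x*z + y)/∂x - ∂(2*x^2 - 3*y^2 + 2*y*z)/∂y = -4*x + 6*y - z
  coefficient of dx ∧ dz: ∂f_3/∂x - ∂f_1/∂z = ∂(-x*y)/∂x - ∂(2*x^2 - 3*y^2 + 2*y*z)/∂z = -3*y
  coefficient of dy ∧ dz: ∂f_3/∂y - ∂f_2/∂z = ∂(-x*y)/∂y - ∂(-2*x^2 + x*z + y)/∂z = -2*x
Assembling: d(omega) = (-4*x + 6*y - z) dx ∧ dy + (-3*y) dx ∧ dz + (-2*x) dy ∧ dz.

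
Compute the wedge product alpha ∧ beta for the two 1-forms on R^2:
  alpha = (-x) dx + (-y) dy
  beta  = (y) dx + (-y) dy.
alpha ∧ beta = (y*(x + y)) dx ∧ dy

Distribute the wedge, using dx_i ∧ dx_j = -dx_j ∧ dx_i and dx_i ∧ dx_i = 0. For each pair (i, j) with i < j, the coefficient of dx_i ∧ dx_j in alpha ∧ beta is (alpha_i * beta_j - alpha_j * beta_i). Collecting: alpha ∧ beta = (y*(x + y)) dx ∧ dy.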